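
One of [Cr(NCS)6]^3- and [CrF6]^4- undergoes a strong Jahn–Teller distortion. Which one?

[CrF6]^4-

[Cr(NCS)6]^3-: Summing ligand charges against the −3 overall charge gives an oxidation state of +3 for chromium. Chromium is a group-6 element; Cr(III) is therefore d³. The d³ configuration leaves the e_g set evenly filled (or empty) — no strong Jahn–Teller driving force.
[CrF6]^4-: Ligand charges: each fluoride is −1. With an overall charge of −4 the chromium centre must be in the +2 oxidation state. Group 6 minus oxidation state 2 gives a d⁴ configuration. Fluoride is a weak-field ligand for a first-row metal, so the complex is high-spin. The t₂g³e_g¹ (high-spin) configuration has an unevenly filled e_g set; the Jahn–Teller theorem predicts a tetragonal distortion (typically axial elongation) to lift the degeneracy.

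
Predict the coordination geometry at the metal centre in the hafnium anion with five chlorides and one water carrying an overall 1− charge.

octahedral

Ligand charges: each chloride is −1; water is neutral. With an overall charge of −1 the hafnium centre must be in the +4 oxidation state.
Hafnium is a group-4 element; Hf(IV) is therefore d⁰.
With 6 monodentate ligands the coordination number is 6.
Six donors around a single metal centre give an octahedral coordination sphere.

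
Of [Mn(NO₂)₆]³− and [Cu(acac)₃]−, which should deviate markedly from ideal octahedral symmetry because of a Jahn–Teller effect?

[Mn(NO₂)₆]³−: Each nitro (N-bound nitrite) is −1; balancing the −3 overall charge requires Mn(III). Manganese is a group-7 element; Mn(III) is therefore d⁴. Nitro (N-bound nitrite) is a strong-field ligand (high in the spectrochemical series) for a first-row metal, so the complex is low-spin. The d⁴ configuration leaves the e_g set evenly filled (or empty) — no strong Jahn–Teller driving force.
[Cu(acac)₃]−: Summing ligand charges against the −1 overall charge gives an oxidation state of +2 for copper. Group 11 minus oxidation state 2 gives a d⁹ configuration. The t₂g⁶e_g³ configuration has an unevenly filled e_g set; the Jahn–Teller theorem predicts a tetragonal distortion (typically axial elongation) to lift the degeneracy.

[Cu(acac)₃]−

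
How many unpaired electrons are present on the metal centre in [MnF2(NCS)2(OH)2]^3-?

Summing ligand charges against the −3 overall charge gives an oxidation state of +3 for manganese.
Mn sits in group 7, so the d-electron count is 7 − 3 = 4.
The spin state decides the count: Fluoride, hydroxide, and isothiocyanate are weak-field ligands for a first-row metal, so the complex is high-spin.
An octahedral high-spin d⁴ ion is t₂g³e_g¹, giving 4 unpaired electrons.

4 unpaired electrons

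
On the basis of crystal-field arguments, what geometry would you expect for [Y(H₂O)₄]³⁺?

tetrahedral

Summing ligand charges against the +3 overall charge gives an oxidation state of +3 for yttrium.
Yttrium is a group-3 element; Y(III) is therefore d⁰.
Coordination number: 4.
A d⁰ ion has no crystal-field stabilisation preference between square planar and tetrahedral, so four ligands adopt the sterically favoured tetrahedral geometry.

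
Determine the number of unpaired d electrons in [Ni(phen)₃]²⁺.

2 unpaired electrons

Ligand charges: 1,10-phenanthroline is neutral. With an overall charge of +2 the nickel centre must be in the +2 oxidation state.
Group 10 minus oxidation state 2 gives a d⁸ configuration.
Counting donor atoms: 3×1,10-phenanthroline (bidentate) → 6 donors. Coordination number = 6.
In an octahedral field the d⁸ configuration is t₂g⁶e_g² (only one arrangement possible), giving 2 unpaired electrons.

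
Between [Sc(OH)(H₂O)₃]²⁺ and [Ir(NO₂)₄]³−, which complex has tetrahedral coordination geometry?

For [Sc(OH)(H₂O)₃]²⁺: Summing ligand charges against the +2 overall charge gives an oxidation state of +3 for scandium. Group 3 minus oxidation state 3 gives a d⁰ configuration. A d⁰ ion has no crystal-field stabilisation preference between square planar and tetrahedral, so four ligands adopt the sterically favoured tetrahedral geometry. → tetrahedral.
For [Ir(NO₂)₄]³−: Each nitro (N-bound nitrite) is −1; balancing the −3 overall charge requires Ir(I). Ir sits in group 9, so the d-electron count is 9 − 1 = 8. A 5d d⁸ ion has a large crystal-field splitting; square planar leaves the high-energy d_{x²−y²} orbital empty and maximises CFSE. → square planar.

[Sc(OH)(H₂O)₃]²⁺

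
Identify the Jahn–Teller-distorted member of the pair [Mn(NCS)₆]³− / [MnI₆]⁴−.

[Mn(NCS)₆]³−: Summing ligand charges against the −3 overall charge gives an oxidation state of +3 for manganese. Mn sits in group 7, so the d-electron count is 7 − 3 = 4. Isothiocyanate is a weak-field ligand for a first-row metal, so the complex is high-spin. The t₂g³e_g¹ (high-spin) configuration has an unevenly filled e_g set; the Jahn–Teller theorem predicts a tetragonal distortion (typically axial elongation) to lift the degeneracy.
[MnI₆]⁴−: Ligand charges: each iodide is −1. With an overall charge of −4 the manganese centre must be in the +2 oxidation state. Group 7 minus oxidation state 2 gives a d⁵ configuration. Iodide is a weak-field ligand for a first-row metal, so the complex is high-spin. The d⁵ configuration leaves the e_g set evenly filled (or empty) — no strong Jahn–Teller driving force.

[Mn(NCS)₆]³−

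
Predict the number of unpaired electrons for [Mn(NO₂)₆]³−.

Each nitro (N-bound nitrite) is −1; balancing the −3 overall charge requires Mn(III).
Mn sits in group 7, so the d-electron count is 7 − 3 = 4.
The spin state decides the count: Nitro (N-bound nitrite) is a strong-field ligand (high in the spectrochemical series) for a first-row metal, so the complex is low-spin.
An octahedral low-spin d⁴ ion is t₂g⁴e_g⁰, giving 2 unpaired electrons.

2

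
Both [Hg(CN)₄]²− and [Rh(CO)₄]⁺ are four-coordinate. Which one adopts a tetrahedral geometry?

[Hg(CN)₄]²−

For [Hg(CN)₄]²−: Each cyanide is −1; balancing the −2 overall charge requires Hg(II). Hg sits in group 12, so the d-electron count is 12 − 2 = 10. A d¹⁰ ion has no crystal-field stabilisation preference between square planar and tetrahedral, so four ligands adopt the sterically favoured tetrahedral geometry. → tetrahedral.
For [Rh(CO)₄]⁺: Carbonyl is neutral; balancing the +1 overall charge requires Rh(I). Group 9 minus oxidation state 1 gives a d⁸ configuration. A 4d d⁸ ion has a large crystal-field splitting; square planar leaves the high-energy d_{x²−y²} orbital empty and maximises CFSE. → square planar.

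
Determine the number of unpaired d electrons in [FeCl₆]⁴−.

4

Each chloride is −1; balancing the −4 overall charge requires Fe(II).
Fe sits in group 8, so the d-electron count is 8 − 2 = 6.
The spin state decides the count: Chloride is a weak-field ligand for a first-row metal, so the complex is high-spin.
An octahedral high-spin d⁶ ion is t₂g⁴e_g², giving 4 unpaired electrons.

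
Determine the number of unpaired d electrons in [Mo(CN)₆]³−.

3

Summing ligand charges against the −3 overall charge gives an oxidation state of +3 for molybdenum.
Molybdenum is a group-6 element; Mo(III) is therefore d³.
In an octahedral field the d³ configuration is t₂g³e_g⁰ (only one arrangement possible), giving 3 unpaired electrons.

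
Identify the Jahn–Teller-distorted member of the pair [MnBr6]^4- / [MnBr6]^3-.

[MnBr6]^3-

[MnBr6]^4-: Each bromide is −1; balancing the −4 overall charge requires Mn(II). Mn sits in group 7, so the d-electron count is 7 − 2 = 5. Bromide is a weak-field ligand for a first-row metal, so the complex is high-spin. The d⁵ configuration leaves the e_g set evenly filled (or empty) — no strong Jahn–Teller driving force.
[MnBr6]^3-: Ligand charges: each bromide is −1. With an overall charge of −3 the manganese centre must be in the +3 oxidation state. Group 7 minus oxidation state 3 gives a d⁴ configuration. Bromide is a weak-field ligand for a first-row metal, so the complex is high-spin. The t₂g³e_g¹ (high-spin) configuration has an unevenly filled e_g set; the Jahn–Teller theorem predicts a tetragonal distortion (typically axial elongation) to lift the degeneracy.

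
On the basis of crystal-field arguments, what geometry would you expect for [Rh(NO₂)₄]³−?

Ligand charges: each nitro (N-bound nitrite) is −1. With an overall charge of −3 the rhodium centre must be in the +1 oxidation state.
Rhodium is a group-9 element; Rh(I) is therefore d⁸.
With 4 monodentate ligands the coordination number is 4.
A 4d d⁸ ion has a large crystal-field splitting; square planar leaves the high-energy d_{x²−y²} orbital empty and maximises CFSE.

square planar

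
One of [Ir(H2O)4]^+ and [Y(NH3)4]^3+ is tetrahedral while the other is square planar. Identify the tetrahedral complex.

For [Ir(H2O)4]^+: Water is neutral; balancing the +1 overall charge requires Ir(I). Iridium is a group-9 element; Ir(I) is therefore d⁸. A 5d d⁸ ion has a large crystal-field splitting; square planar leaves the high-energy d_{x²−y²} orbital empty and maximises CFSE. → square planar.
For [Y(NH3)4]^3+: Ligand charges: ammonia is neutral. With an overall charge of +3 the yttrium centre must be in the +3 oxidation state. Group 3 minus oxidation state 3 gives a d⁰ configuration. A d⁰ ion has no crystal-field stabilisation preference between square planar and tetrahedral, so four ligands adopt the sterically favoured tetrahedral geometry. → tetrahedral.

[Y(NH3)4]^3+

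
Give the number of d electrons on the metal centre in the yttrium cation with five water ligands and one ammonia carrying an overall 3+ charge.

d0

Summing ligand charges against the +3 overall charge gives an oxidation state of +3 for yttrium.
Y sits in group 3, so the d-electron count is 3 − 3 = 0.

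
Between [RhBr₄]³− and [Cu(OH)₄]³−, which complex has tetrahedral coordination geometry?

For [RhBr₄]³−: Each bromide is −1; balancing the −3 overall charge requires Rh(I). Group 9 minus oxidation state 1 gives a d⁸ configuration. A 4d d⁸ ion has a large crystal-field splitting; square planar leaves the high-energy d_{x²−y²} orbital empty and maximises CFSE. → square planar.
For [Cu(OH)₄]³−: Ligand charges: each hydroxide is −1. With an overall charge of −3 the copper centre must be in the +1 oxidation state. Group 11 minus oxidation state 1 gives a d¹⁰ configuration. A d¹⁰ ion has no crystal-field stabilisation preference between square planar and tetrahedral, so four ligands adopt the sterically favoured tetrahedral geometry. → tetrahedral.

[Cu(OH)₄]³−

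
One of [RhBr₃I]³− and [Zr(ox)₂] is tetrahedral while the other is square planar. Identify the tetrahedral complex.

[Zr(ox)₂]

For [RhBr₃I]³−: Each bromide is −1; each iodide is −1; balancing the −3 overall charge requires Rh(I). Group 9 minus oxidation state 1 gives a d⁸ configuration. A 4d d⁸ ion has a large crystal-field splitting; square planar leaves the high-energy d_{x²−y²} orbital empty and maximises CFSE. → square planar.
For [Zr(ox)₂]: Summing ligand charges against the 0 overall charge gives an oxidation state of +4 for zirconium. Zr sits in group 4, so the d-electron count is 4 − 4 = 0. A d⁰ ion has no crystal-field stabilisation preference between square planar and tetrahedral, so four ligands adopt the sterically favoured tetrahedral geometry. → tetrahedral.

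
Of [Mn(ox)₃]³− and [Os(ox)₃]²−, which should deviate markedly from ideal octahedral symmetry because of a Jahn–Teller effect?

[Mn(ox)₃]³−: Ligand charges: each oxalate is −2. With an overall charge of −3 the manganese centre must be in the +3 oxidation state. Manganese is a group-7 element; Mn(III) is therefore d⁴. Oxalate is a weak-field ligand for a first-row metal, so the complex is high-spin. The t₂g³e_g¹ (high-spin) configuration has an unevenly filled e_g set; the Jahn–Teller theorem predicts a tetragonal distortion (typically axial elongation) to lift the degeneracy.
[Os(ox)₃]²−: Ligand charges: each oxalate is −2. With an overall charge of −2 the osmium centre must be in the +4 oxidation state. Group 8 minus oxidation state 4 gives a d⁴ configuration. A 5d ion has a large Δₒ and is invariably low-spin. The d⁴ configuration leaves the e_g set evenly filled (or empty) — no strong Jahn–Teller driving force.

[Mn(ox)₃]³−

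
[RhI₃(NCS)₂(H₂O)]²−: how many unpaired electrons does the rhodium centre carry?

0 unpaired electrons

Each iodide is −1; each isothiocyanate is −1; water is neutral; balancing the −2 overall charge requires Rh(III).
Group 9 minus oxidation state 3 gives a d⁶ configuration.
The spin state decides the count: a 4d ion has a large Δₒ and is invariably low-spin.
An octahedral low-spin d⁶ ion is t₂g⁶e_g⁰, giving 0 unpaired electrons.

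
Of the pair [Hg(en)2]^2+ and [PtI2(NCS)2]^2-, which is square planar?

[PtI2(NCS)2]^2-

For [Hg(en)2]^2+: Ethylenediamine is neutral; balancing the +2 overall charge requires Hg(II). Hg sits in group 12, so the d-electron count is 12 − 2 = 10. A d¹⁰ ion has no crystal-field stabilisation preference between square planar and tetrahedral, so four ligands adopt the sterically favoured tetrahedral geometry. → tetrahedral.
For [PtI2(NCS)2]^2-: Summing ligand charges against the −2 overall charge gives an oxidation state of +2 for platinum. Platinum is a group-10 element; Pt(II) is therefore d⁸. A 5d d⁸ ion has a large crystal-field splitting; square planar leaves the high-energy d_{x²−y²} orbital empty and maximises CFSE. → square planar.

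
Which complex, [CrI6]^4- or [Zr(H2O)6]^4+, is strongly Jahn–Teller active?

[CrI6]^4-: Summing ligand charges against the −4 overall charge gives an oxidation state of +2 for chromium. Group 6 minus oxidation state 2 gives a d⁴ configuration. Iodide is a weak-field ligand for a first-row metal, so the complex is high-spin. The t₂g³e_g¹ (high-spin) configuration has an unevenly filled e_g set; the Jahn–Teller theorem predicts a tetragonal distortion (typically axial elongation) to lift the degeneracy.
[Zr(H2O)6]^4+: Water is neutral; balancing the +4 overall charge requires Zr(IV). Zirconium is a group-4 element; Zr(IV) is therefore d⁰. The d⁰ configuration leaves the e_g set evenly filled (or empty) — no strong Jahn–Teller driving force.

[CrI6]^4-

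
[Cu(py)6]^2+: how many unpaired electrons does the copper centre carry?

1 unpaired electron

Pyridine is neutral; balancing the +2 overall charge requires Cu(II).
Group 11 minus oxidation state 2 gives a d⁹ configuration.
In an octahedral field the d⁹ configuration is t₂g⁶e_g³ (only one arrangement possible), giving 1 unpaired electron.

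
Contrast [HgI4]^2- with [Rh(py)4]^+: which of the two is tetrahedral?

For [HgI4]^2-: Each iodide is −1; balancing the −2 overall charge requires Hg(II). Hg sits in group 12, so the d-electron count is 12 − 2 = 10. A d¹⁰ ion has no crystal-field stabilisation preference between square planar and tetrahedral, so four ligands adopt the sterically favoured tetrahedral geometry. → tetrahedral.
For [Rh(py)4]^+: Summing ligand charges against the +1 overall charge gives an oxidation state of +1 for rhodium. Rhodium is a group-9 element; Rh(I) is therefore d⁸. A 4d d⁸ ion has a large crystal-field splitting; square planar leaves the high-energy d_{x²−y²} orbital empty and maximises CFSE. → square planar.

[HgI4]^2-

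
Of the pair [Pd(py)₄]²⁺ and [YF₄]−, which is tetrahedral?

[YF₄]−

For [Pd(py)₄]²⁺: Pyridine is neutral; balancing the +2 overall charge requires Pd(II). Group 10 minus oxidation state 2 gives a d⁸ configuration. A 4d d⁸ ion has a large crystal-field splitting; square planar leaves the high-energy d_{x²−y²} orbital empty and maximises CFSE. → square planar.
For [YF₄]−: Ligand charges: each fluoride is −1. With an overall charge of −1 the yttrium centre must be in the +3 oxidation state. Group 3 minus oxidation state 3 gives a d⁰ configuration. A d⁰ ion has no crystal-field stabilisation preference between square planar and tetrahedral, so four ligands adopt the sterically favoured tetrahedral geometry. → tetrahedral.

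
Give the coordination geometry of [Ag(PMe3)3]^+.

Summing ligand charges against the +1 overall charge gives an oxidation state of +1 for silver.
Ag sits in group 11, so the d-electron count is 11 − 1 = 10.
Coordination number: 3.
Three ligands around a d¹⁰ centre minimise repulsion in a trigonal-planar arrangement.

trigonal planar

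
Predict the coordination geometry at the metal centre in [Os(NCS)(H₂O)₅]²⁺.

Summing ligand charges against the +2 overall charge gives an oxidation state of +3 for osmium.
Group 8 minus oxidation state 3 gives a d⁵ configuration.
Coordination number: 6.
Six donors around a single metal centre give an octahedral coordination sphere.

octahedral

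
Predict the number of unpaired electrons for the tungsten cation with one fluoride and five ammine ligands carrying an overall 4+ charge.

1

Each fluoride is −1; ammonia is neutral; balancing the +4 overall charge requires W(V).
Group 6 minus oxidation state 5 gives a d¹ configuration.
In an octahedral field the d¹ configuration is t₂g¹e_g⁰ (only one arrangement possible), giving 1 unpaired electron.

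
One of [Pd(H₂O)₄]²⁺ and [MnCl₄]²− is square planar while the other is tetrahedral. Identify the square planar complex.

[Pd(H₂O)₄]²⁺

For [Pd(H₂O)₄]²⁺: Ligand charges: water is neutral. With an overall charge of +2 the palladium centre must be in the +2 oxidation state. Group 10 minus oxidation state 2 gives a d⁸ configuration. A 4d d⁸ ion has a large crystal-field splitting; square planar leaves the high-energy d_{x²−y²} orbital empty and maximises CFSE. → square planar.
For [MnCl₄]²−: Each chloride is −1; balancing the −2 overall charge requires Mn(II). Mn sits in group 7, so the d-electron count is 7 − 2 = 5. A high-spin d⁵ ion has zero CFSE in either geometry, so four ligands adopt the sterically favoured tetrahedral geometry. → tetrahedral.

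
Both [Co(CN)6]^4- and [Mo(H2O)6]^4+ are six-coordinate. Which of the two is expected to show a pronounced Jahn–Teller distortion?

[Co(CN)6]^4-: Summing ligand charges against the −4 overall charge gives an oxidation state of +2 for cobalt. Cobalt is a group-9 element; Co(II) is therefore d⁷. Cyanide is a strong-field ligand (high in the spectrochemical series) for a first-row metal, so the complex is low-spin. The t₂g⁶e_g¹ (low-spin) configuration has an unevenly filled e_g set; the Jahn–Teller theorem predicts a tetragonal distortion (typically axial elongation) to lift the degeneracy.
[Mo(H2O)6]^4+: Ligand charges: water is neutral. With an overall charge of +4 the molybdenum centre must be in the +4 oxidation state. Group 6 minus oxidation state 4 gives a d² configuration. The d² configuration leaves the e_g set evenly filled (or empty) — no strong Jahn–Teller driving force.

[Co(CN)6]^4-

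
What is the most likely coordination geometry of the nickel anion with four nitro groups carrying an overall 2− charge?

square planar

Summing ligand charges against the −2 overall charge gives an oxidation state of +2 for nickel.
Nickel is a group-10 element; Ni(II) is therefore d⁸.
Coordination number: 4.
Nitro (N-bound nitrite) is a strong-field ligand (high in the spectrochemical series).
A 3d d⁸ ion with strong-field ligands gains enough CFSE to favour square planar over tetrahedral.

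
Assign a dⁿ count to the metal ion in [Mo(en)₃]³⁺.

d³

Ligand charges: ethylenediamine is neutral. With an overall charge of +3 the molybdenum centre must be in the +3 oxidation state.
Mo sits in group 6, so the d-electron count is 6 − 3 = 3.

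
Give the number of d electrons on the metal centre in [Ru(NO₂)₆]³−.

d⁵

Ligand charges: each nitro (N-bound nitrite) is −1. With an overall charge of −3 the ruthenium centre must be in the +3 oxidation state.
Ru sits in group 8, so the d-electron count is 8 − 3 = 5.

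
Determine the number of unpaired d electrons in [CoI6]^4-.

Ligand charges: each iodide is −1. With an overall charge of −4 the cobalt centre must be in the +2 oxidation state.
Cobalt is a group-9 element; Co(II) is therefore d⁷.
The spin state decides the count: Iodide is a weak-field ligand for a first-row metal, so the complex is high-spin.
An octahedral high-spin d⁷ ion is t₂g⁵e_g², giving 3 unpaired electrons.

3 unpaired electrons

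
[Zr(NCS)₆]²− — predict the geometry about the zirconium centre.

Summing ligand charges against the −2 overall charge gives an oxidation state of +4 for zirconium.
Group 4 minus oxidation state 4 gives a d⁰ configuration.
With 6 monodentate ligands the coordination number is 6.
Six donors around a single metal centre give an octahedral coordination sphere.

octahedral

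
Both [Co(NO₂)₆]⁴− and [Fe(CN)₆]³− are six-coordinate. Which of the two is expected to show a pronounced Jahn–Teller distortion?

[Co(NO₂)₆]⁴−: Ligand charges: each nitro (N-bound nitrite) is −1. With an overall charge of −4 the cobalt centre must be in the +2 oxidation state. Group 9 minus oxidation state 2 gives a d⁷ configuration. Nitro (N-bound nitrite) is a strong-field ligand (high in the spectrochemical series) for a first-row metal, so the complex is low-spin. The t₂g⁶e_g¹ (low-spin) configuration has an unevenly filled e_g set; the Jahn–Teller theorem predicts a tetragonal distortion (typically axial elongation) to lift the degeneracy.
[Fe(CN)₆]³−: Ligand charges: each cyanide is −1. With an overall charge of −3 the iron centre must be in the +3 oxidation state. Iron is a group-8 element; Fe(III) is therefore d⁵. Cyanide is a strong-field ligand (high in the spectrochemical series) for a first-row metal, so the complex is low-spin. The d⁵ configuration leaves the e_g set evenly filled (or empty) — no strong Jahn–Teller driving force.

[Co(NO₂)₆]⁴−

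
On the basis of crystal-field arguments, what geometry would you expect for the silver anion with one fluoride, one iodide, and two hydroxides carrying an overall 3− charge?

tetrahedral

Ligand charges: each fluoride is −1; each iodide is −1; each hydroxide is −1. With an overall charge of −3 the silver centre must be in the +1 oxidation state.
Group 11 minus oxidation state 1 gives a d¹⁰ configuration.
Coordination number: 4.
A d¹⁰ ion has no crystal-field stabilisation preference between square planar and tetrahedral, so four ligands adopt the sterically favoured tetrahedral geometry.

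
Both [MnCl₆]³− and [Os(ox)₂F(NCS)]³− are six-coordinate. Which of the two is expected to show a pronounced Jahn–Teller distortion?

[MnCl₆]³−: Summing ligand charges against the −3 overall charge gives an oxidation state of +3 for manganese. Mn sits in group 7, so the d-electron count is 7 − 3 = 4. Chloride is a weak-field ligand for a first-row metal, so the complex is high-spin. The t₂g³e_g¹ (high-spin) configuration has an unevenly filled e_g set; the Jahn–Teller theorem predicts a tetragonal distortion (typically axial elongation) to lift the degeneracy.
[Os(ox)₂F(NCS)]³−: Ligand charges: each oxalate is −2; each fluoride is −1; each isothiocyanate is −1. With an overall charge of −3 the osmium centre must be in the +3 oxidation state. Os sits in group 8, so the d-electron count is 8 − 3 = 5. A 5d ion has a large Δₒ and is invariably low-spin. The d⁵ configuration leaves the e_g set evenly filled (or empty) — no strong Jahn–Teller driving force.

[MnCl₆]³−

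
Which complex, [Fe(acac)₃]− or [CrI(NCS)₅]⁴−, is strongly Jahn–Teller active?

[Fe(acac)₃]−: Ligand charges: each acetylacetonate is −1. With an overall charge of −1 the iron centre must be in the +2 oxidation state. Iron is a group-8 element; Fe(II) is therefore d⁶. Acetylacetonate is a weak-field ligand for a first-row metal, so the complex is high-spin. The d⁶ configuration leaves the e_g set evenly filled (or empty) — no strong Jahn–Teller driving force.
[CrI(NCS)₅]⁴−: Each iodide is −1; each isothiocyanate is −1; balancing the −4 overall charge requires Cr(II). Chromium is a group-6 element; Cr(II) is therefore d⁴. Iodide and isothiocyanate are weak-field ligands for a first-row metal, so the complex is high-spin. The t₂g³e_g¹ (high-spin) configuration has an unevenly filled e_g set; the Jahn–Teller theorem predicts a tetragonal distortion (typically axial elongation) to lift the degeneracy.

[CrI(NCS)₅]⁴−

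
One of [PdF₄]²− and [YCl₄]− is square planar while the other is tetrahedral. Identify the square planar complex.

[PdF₄]²−

For [PdF₄]²−: Summing ligand charges against the −2 overall charge gives an oxidation state of +2 for palladium. Pd sits in group 10, so the d-electron count is 10 − 2 = 8. A 4d d⁸ ion has a large crystal-field splitting; square planar leaves the high-energy d_{x²−y²} orbital empty and maximises CFSE. → square planar.
For [YCl₄]−: Summing ligand charges against the −1 overall charge gives an oxidation state of +3 for yttrium. Y sits in group 3, so the d-electron count is 3 − 3 = 0. A d⁰ ion has no crystal-field stabilisation preference between square planar and tetrahedral, so four ligands adopt the sterically favoured tetrahedral geometry. → tetrahedral.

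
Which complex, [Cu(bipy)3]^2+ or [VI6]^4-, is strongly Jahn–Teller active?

[Cu(bipy)3]^2+: 2,2′-bipyridine is neutral; balancing the +2 overall charge requires Cu(II). Group 11 minus oxidation state 2 gives a d⁹ configuration. The t₂g⁶e_g³ configuration has an unevenly filled e_g set; the Jahn–Teller theorem predicts a tetragonal distortion (typically axial elongation) to lift the degeneracy.
[VI6]^4-: Summing ligand charges against the −4 overall charge gives an oxidation state of +2 for vanadium. Vanadium is a group-5 element; V(II) is therefore d³. The d³ configuration leaves the e_g set evenly filled (or empty) — no strong Jahn–Teller driving force.

[Cu(bipy)3]^2+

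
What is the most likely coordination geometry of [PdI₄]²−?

square planar

Each iodide is −1; balancing the −2 overall charge requires Pd(II).
Pd sits in group 10, so the d-electron count is 10 − 2 = 8.
With 4 monodentate ligands the coordination number is 4.
A 4d d⁸ ion has a large crystal-field splitting; square planar leaves the high-energy d_{x²−y²} orbital empty and maximises CFSE.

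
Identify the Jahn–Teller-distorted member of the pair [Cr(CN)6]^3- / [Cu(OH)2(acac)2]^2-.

[Cu(OH)2(acac)2]^2-

[Cr(CN)6]^3-: Each cyanide is −1; balancing the −3 overall charge requires Cr(III). Cr sits in group 6, so the d-electron count is 6 − 3 = 3. The d³ configuration leaves the e_g set evenly filled (or empty) — no strong Jahn–Teller driving force.
[Cu(OH)2(acac)2]^2-: Summing ligand charges against the −2 overall charge gives an oxidation state of +2 for copper. Copper is a group-11 element; Cu(II) is therefore d⁹. The t₂g⁶e_g³ configuration has an unevenly filled e_g set; the Jahn–Teller theorem predicts a tetragonal distortion (typically axial elongation) to lift the degeneracy.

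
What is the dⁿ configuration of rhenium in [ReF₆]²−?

Ligand charges: each fluoride is −1. With an overall charge of −2 the rhenium centre must be in the +4 oxidation state.
Rhenium is a group-7 element; Re(IV) is therefore d³.

d³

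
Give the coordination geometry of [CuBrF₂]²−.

trigonal planar

Ligand charges: each bromide is −1; each fluoride is −1. With an overall charge of −2 the copper centre must be in the +1 oxidation state.
Group 11 minus oxidation state 1 gives a d¹⁰ configuration.
Coordination number: 3.
Three ligands around a d¹⁰ centre minimise repulsion in a trigonal-planar arrangement.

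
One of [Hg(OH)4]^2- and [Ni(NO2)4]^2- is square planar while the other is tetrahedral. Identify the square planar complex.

[Ni(NO2)4]^2-

For [Hg(OH)4]^2-: Summing ligand charges against the −2 overall charge gives an oxidation state of +2 for mercury. Mercury is a group-12 element; Hg(II) is therefore d¹⁰. A d¹⁰ ion has no crystal-field stabilisation preference between square planar and tetrahedral, so four ligands adopt the sterically favoured tetrahedral geometry. → tetrahedral.
For [Ni(NO2)4]^2-: Each nitro (N-bound nitrite) is −1; balancing the −2 overall charge requires Ni(II). Ni sits in group 10, so the d-electron count is 10 − 2 = 8. Nitro (N-bound nitrite) is a strong-field ligand (high in the spectrochemical series). A 3d d⁸ ion with strong-field ligands gains enough CFSE to favour square planar over tetrahedral. → square planar.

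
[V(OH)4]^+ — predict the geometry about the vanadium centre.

Summing ligand charges against the +1 overall charge gives an oxidation state of +5 for vanadium.
Vanadium is a group-5 element; V(V) is therefore d⁰.
With 4 monodentate ligands the coordination number is 4.
A d⁰ ion has no crystal-field stabilisation preference between square planar and tetrahedral, so four ligands adopt the sterically favoured tetrahedral geometry.

tetrahedral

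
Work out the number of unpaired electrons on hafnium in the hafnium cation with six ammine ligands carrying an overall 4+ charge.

Summing ligand charges against the +4 overall charge gives an oxidation state of +4 for hafnium.
Group 4 minus oxidation state 4 gives a d⁰ configuration.
In an octahedral field the d⁰ configuration is t₂g⁰e_g⁰, giving 0 unpaired electrons.

0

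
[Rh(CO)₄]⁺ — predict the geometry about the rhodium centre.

square planar

Summing ligand charges against the +1 overall charge gives an oxidation state of +1 for rhodium.
Rhodium is a group-9 element; Rh(I) is therefore d⁸.
With 4 monodentate ligands the coordination number is 4.
A 4d d⁸ ion has a large crystal-field splitting; square planar leaves the high-energy d_{x²−y²} orbital empty and maximises CFSE.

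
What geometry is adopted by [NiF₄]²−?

Each fluoride is −1; balancing the −2 overall charge requires Ni(II).
Ni sits in group 10, so the d-electron count is 10 − 2 = 8.
Coordination number: 4.
Fluoride is a weak-field ligand.
With weak-field ligands the CFSE gain from square planar is small, so a 3d d⁸ ion takes the sterically preferred tetrahedral geometry.

tetrahedral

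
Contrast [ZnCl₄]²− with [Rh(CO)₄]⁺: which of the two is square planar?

[Rh(CO)₄]⁺

For [ZnCl₄]²−: Ligand charges: each chloride is −1. With an overall charge of −2 the zinc centre must be in the +2 oxidation state. Zn sits in group 12, so the d-electron count is 12 − 2 = 10. A d¹⁰ ion has no crystal-field stabilisation preference between square planar and tetrahedral, so four ligands adopt the sterically favoured tetrahedral geometry. → tetrahedral.
For [Rh(CO)₄]⁺: Summing ligand charges against the +1 overall charge gives an oxidation state of +1 for rhodium. Rhodium is a group-9 element; Rh(I) is therefore d⁸. A 4d d⁸ ion has a large crystal-field splitting; square planar leaves the high-energy d_{x²−y²} orbital empty and maximises CFSE. → square planar.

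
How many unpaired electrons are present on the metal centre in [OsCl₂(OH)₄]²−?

Summing ligand charges against the −2 overall charge gives an oxidation state of +4 for osmium.
Group 8 minus oxidation state 4 gives a d⁴ configuration.
The spin state decides the count: a 5d ion has a large Δₒ and is invariably low-spin.
An octahedral low-spin d⁴ ion is t₂g⁴e_g⁰, giving 2 unpaired electrons.

2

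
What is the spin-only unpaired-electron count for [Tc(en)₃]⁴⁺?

Summing ligand charges against the +4 overall charge gives an oxidation state of +4 for technetium.
Group 7 minus oxidation state 4 gives a d³ configuration.
Counting donor atoms: 3×ethylenediamine (bidentate) → 6 donors. Coordination number = 6.
In an octahedral field the d³ configuration is t₂g³e_g⁰ (only one arrangement possible), giving 3 unpaired electrons.

3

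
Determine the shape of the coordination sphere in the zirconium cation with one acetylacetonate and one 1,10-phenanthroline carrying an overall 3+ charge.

tetrahedral

Ligand charges: each acetylacetonate is −1; 1,10-phenanthroline is neutral. With an overall charge of +3 the zirconium centre must be in the +4 oxidation state.
Zirconium is a group-4 element; Zr(IV) is therefore d⁰.
Counting donor atoms: 1×acetylacetonate (bidentate) → 2 donors; 1×1,10-phenanthroline (bidentate) → 2 donors. Coordination number = 4.
A d⁰ ion has no crystal-field stabilisation preference between square planar and tetrahedral, so four ligands adopt the sterically favoured tetrahedral geometry.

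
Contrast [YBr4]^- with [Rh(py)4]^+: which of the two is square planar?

For [YBr4]^-: Summing ligand charges against the −1 overall charge gives an oxidation state of +3 for yttrium. Yttrium is a group-3 element; Y(III) is therefore d⁰. A d⁰ ion has no crystal-field stabilisation preference between square planar and tetrahedral, so four ligands adopt the sterically favoured tetrahedral geometry. → tetrahedral.
For [Rh(py)4]^+: Ligand charges: pyridine is neutral. With an overall charge of +1 the rhodium centre must be in the +1 oxidation state. Rhodium is a group-9 element; Rh(I) is therefore d⁸. A 4d d⁸ ion has a large crystal-field splitting; square planar leaves the high-energy d_{x²−y²} orbital empty and maximises CFSE. → square planar.

[Rh(py)4]^+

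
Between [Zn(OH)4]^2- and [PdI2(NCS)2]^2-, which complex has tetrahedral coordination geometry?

For [Zn(OH)4]^2-: Ligand charges: each hydroxide is −1. With an overall charge of −2 the zinc centre must be in the +2 oxidation state. Zinc is a group-12 element; Zn(II) is therefore d¹⁰. A d¹⁰ ion has no crystal-field stabilisation preference between square planar and tetrahedral, so four ligands adopt the sterically favoured tetrahedral geometry. → tetrahedral.
For [PdI2(NCS)2]^2-: Each iodide is −1; each isothiocyanate is −1; balancing the −2 overall charge requires Pd(II). Palladium is a group-10 element; Pd(II) is therefore d⁸. A 4d d⁸ ion has a large crystal-field splitting; square planar leaves the high-energy d_{x²−y²} orbital empty and maximises CFSE. → square planar.

[Zn(OH)4]^2-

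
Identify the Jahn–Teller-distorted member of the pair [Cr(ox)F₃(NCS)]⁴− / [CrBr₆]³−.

[Cr(ox)F₃(NCS)]⁴−

[Cr(ox)F₃(NCS)]⁴−: Ligand charges: each oxalate is −2; each fluoride is −1; each isothiocyanate is −1. With an overall charge of −4 the chromium centre must be in the +2 oxidation state. Group 6 minus oxidation state 2 gives a d⁴ configuration. Fluoride, isothiocyanate, and oxalate are weak-field ligands for a first-row metal, so the complex is high-spin. The t₂g³e_g¹ (high-spin) configuration has an unevenly filled e_g set; the Jahn–Teller theorem predicts a tetragonal distortion (typically axial elongation) to lift the degeneracy.
[CrBr₆]³−: Summing ligand charges against the −3 overall charge gives an oxidation state of +3 for chromium. Chromium is a group-6 element; Cr(III) is therefore d³. The d³ configuration leaves the e_g set evenly filled (or empty) — no strong Jahn–Teller driving force.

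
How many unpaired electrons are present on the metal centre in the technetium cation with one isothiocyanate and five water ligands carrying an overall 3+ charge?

3 unpaired electrons

Each isothiocyanate is −1; water is neutral; balancing the +3 overall charge requires Tc(IV).
Technetium is a group-7 element; Tc(IV) is therefore d³.
In an octahedral field the d³ configuration is t₂g³e_g⁰ (only one arrangement possible), giving 3 unpaired electrons.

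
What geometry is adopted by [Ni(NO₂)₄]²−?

square planar

Ligand charges: each nitro (N-bound nitrite) is −1. With an overall charge of −2 the nickel centre must be in the +2 oxidation state.
Nickel is a group-10 element; Ni(II) is therefore d⁸.
With 4 monodentate ligands the coordination number is 4.
Nitro (N-bound nitrite) is a strong-field ligand (high in the spectrochemical series).
A 3d d⁸ ion with strong-field ligands gains enough CFSE to favour square planar over tetrahedral.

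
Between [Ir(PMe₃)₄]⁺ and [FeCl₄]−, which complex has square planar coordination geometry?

[Ir(PMe₃)₄]⁺

For [Ir(PMe₃)₄]⁺: Ligand charges: trimethylphosphine is neutral. With an overall charge of +1 the iridium centre must be in the +1 oxidation state. Ir sits in group 9, so the d-electron count is 9 − 1 = 8. A 5d d⁸ ion has a large crystal-field splitting; square planar leaves the high-energy d_{x²−y²} orbital empty and maximises CFSE. → square planar.
For [FeCl₄]−: Summing ligand charges against the −1 overall charge gives an oxidation state of +3 for iron. Iron is a group-8 element; Fe(III) is therefore d⁵. A high-spin d⁵ ion has zero CFSE in either geometry, so four ligands adopt the sterically favoured tetrahedral geometry. → tetrahedral.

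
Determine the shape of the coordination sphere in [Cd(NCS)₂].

Ligand charges: each isothiocyanate is −1. With an overall charge of 0 the cadmium centre must be in the +2 oxidation state.
Group 12 minus oxidation state 2 gives a d¹⁰ configuration.
With 2 monodentate ligands the coordination number is 2.
A d¹⁰ ion with only two ligands adopts a linear arrangement (sp hybridisation; no CFSE preference).

linear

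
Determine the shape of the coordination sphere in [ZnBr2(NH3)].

trigonal planar

Ligand charges: each bromide is −1; ammonia is neutral. With an overall charge of 0 the zinc centre must be in the +2 oxidation state.
Zn sits in group 12, so the d-electron count is 12 − 2 = 10.
With 3 monodentate ligands the coordination number is 3.
Three ligands around a d¹⁰ centre minimise repulsion in a trigonal-planar arrangement.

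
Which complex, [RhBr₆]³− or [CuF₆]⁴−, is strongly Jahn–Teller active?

[RhBr₆]³−: Each bromide is −1; balancing the −3 overall charge requires Rh(III). Rhodium is a group-9 element; Rh(III) is therefore d⁶. A 4d ion has a large Δₒ and is invariably low-spin. The d⁶ configuration leaves the e_g set evenly filled (or empty) — no strong Jahn–Teller driving force.
[CuF₆]⁴−: Ligand charges: each fluoride is −1. With an overall charge of −4 the copper centre must be in the +2 oxidation state. Group 11 minus oxidation state 2 gives a d⁹ configuration. The t₂g⁶e_g³ configuration has an unevenly filled e_g set; the Jahn–Teller theorem predicts a tetragonal distortion (typically axial elongation) to lift the degeneracy.

[CuF₆]⁴−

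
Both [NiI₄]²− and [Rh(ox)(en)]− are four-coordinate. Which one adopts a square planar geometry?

For [NiI₄]²−: Ligand charges: each iodide is −1. With an overall charge of −2 the nickel centre must be in the +2 oxidation state. Group 10 minus oxidation state 2 gives a d⁸ configuration. Iodide is a weak-field ligand. With weak-field ligands the CFSE gain from square planar is small, so a 3d d⁸ ion takes the sterically preferred tetrahedral geometry. → tetrahedral.
For [Rh(ox)(en)]−: Each oxalate is −2; ethylenediamine is neutral; balancing the −1 overall charge requires Rh(I). Rh sits in group 9, so the d-electron count is 9 − 1 = 8. A 4d d⁸ ion has a large crystal-field splitting; square planar leaves the high-energy d_{x²−y²} orbital empty and maximises CFSE. → square planar.

[Rh(ox)(en)]−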